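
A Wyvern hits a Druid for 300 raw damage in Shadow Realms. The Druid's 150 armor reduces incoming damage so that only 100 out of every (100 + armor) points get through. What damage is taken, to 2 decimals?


actual = 300 * 100 / (100 + 150)
= 300 * 100 / 250
= 30000 / 250
= 120.00

120.00 damage


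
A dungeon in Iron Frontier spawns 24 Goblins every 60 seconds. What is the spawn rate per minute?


Spawns per minute = count * (60 / interval)
= 24 * (60 / 60)
= 24 * 1.0
= 24.0

24.0 per minute


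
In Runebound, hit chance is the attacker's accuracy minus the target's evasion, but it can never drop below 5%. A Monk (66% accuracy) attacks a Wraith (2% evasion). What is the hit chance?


accuracy - evasion = 66 - 2 = 64
Apply floor: max(64, 5) = 64
Hit chance = 64%

64%


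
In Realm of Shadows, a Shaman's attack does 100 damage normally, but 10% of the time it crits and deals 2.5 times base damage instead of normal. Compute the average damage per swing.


E[dmg] = base * (1 + crit_chance * (crit_mult - 1))
cc as decimal = 10/100 = 0.1
cm - 1 = 2.5 - 1 = 1.5
Bonus factor = 0.1 * 1.5 = 0.15
Total multiplier = 1 + 0.15 = 1.15
Expected damage = 100 * 1.15 = 115.00

115.00 damage


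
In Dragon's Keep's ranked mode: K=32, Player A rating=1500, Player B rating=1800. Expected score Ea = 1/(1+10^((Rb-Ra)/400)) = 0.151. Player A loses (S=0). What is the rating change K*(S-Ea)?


Elo update: delta = K * (S - Ea), where S = 0 (loses)
S - Ea = 0 - 0.151 = -0.151
Rating change = 32 * -0.151
= -4.83

-4.83 rating points


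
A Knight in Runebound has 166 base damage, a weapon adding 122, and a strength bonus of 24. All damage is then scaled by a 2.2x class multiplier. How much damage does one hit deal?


Sum base + weapon + str = 166 + 122 + 24 = 312
Multiply by 2.2:
312 * 2.2 = 686.4

686.4 damage


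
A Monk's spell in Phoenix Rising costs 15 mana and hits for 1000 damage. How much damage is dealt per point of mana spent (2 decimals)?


Efficiency = damage / mana
= 1000 / 15
= 66.67

66.67 dmg/mana


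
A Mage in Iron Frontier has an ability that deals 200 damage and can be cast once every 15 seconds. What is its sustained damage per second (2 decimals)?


DPS = damage / cooldown
= 200 / 15
= 13.33

13.33 DPS


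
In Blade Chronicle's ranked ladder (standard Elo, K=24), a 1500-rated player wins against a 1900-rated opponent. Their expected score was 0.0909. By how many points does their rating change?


Elo update: delta = K * (S - Ea), where S = 1 (wins)
S - Ea = 1 - 0.0909 = 0.9091
Rating change = 24 * 0.9091
= 21.82

21.82 rating points


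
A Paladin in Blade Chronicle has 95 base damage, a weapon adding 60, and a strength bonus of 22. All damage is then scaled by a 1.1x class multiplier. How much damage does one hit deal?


Sum base + weapon + str = 95 + 60 + 22 = 177
Multiply by 1.1:
177 * 1.1 = 194.7

194.7 damage


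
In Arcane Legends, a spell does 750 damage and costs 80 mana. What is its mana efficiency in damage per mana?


Efficiency = damage / mana
= 750 / 80
= 9.38

9.38 dmg/mana


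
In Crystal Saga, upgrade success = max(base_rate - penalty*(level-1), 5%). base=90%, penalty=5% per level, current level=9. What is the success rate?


raw_rate = 90 - 5 * (9 - 1)
= 90 - 5 * 8
= 90 - 40
= 50
Apply floor: max(50, 5) = 50%

50%


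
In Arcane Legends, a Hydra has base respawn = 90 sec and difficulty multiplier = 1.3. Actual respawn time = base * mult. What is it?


Respawn time = base * multiplier
= 90 * 1.3
= 117.0 seconds

117.0 seconds


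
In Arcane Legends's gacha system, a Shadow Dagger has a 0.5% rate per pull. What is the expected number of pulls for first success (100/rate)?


Expected pulls for a geometric distribution = 1/p = 100 / rate%
= 100 / 0.5
= 200.0

200.0 pulls


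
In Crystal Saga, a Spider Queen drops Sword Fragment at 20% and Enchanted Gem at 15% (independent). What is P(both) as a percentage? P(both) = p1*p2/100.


For independent events, P(both) = P(A) * P(B)
= 20% * 15%
= 300 / 100 %
= 3.0%

3.0%


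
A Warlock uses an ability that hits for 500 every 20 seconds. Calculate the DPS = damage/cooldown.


DPS = damage / cooldown
= 500 / 20
= 25.00

25.00 DPS


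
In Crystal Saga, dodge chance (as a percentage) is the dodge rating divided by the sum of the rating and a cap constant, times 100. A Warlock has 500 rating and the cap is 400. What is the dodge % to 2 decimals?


dodge% = 500 / (500 + 400) * 100
= 500 / 900 * 100
= 0.555556 * 100
= 55.56%

55.56%


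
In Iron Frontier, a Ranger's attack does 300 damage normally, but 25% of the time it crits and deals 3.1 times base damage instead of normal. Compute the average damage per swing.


E[dmg] = base * (1 + crit_chance * (crit_mult - 1))
cc as decimal = 25/100 = 0.25
cm - 1 = 3.1 - 1 = 2.1
Bonus factor = 0.25 * 2.1 = 0.525
Total multiplier = 1 + 0.525 = 1.525
Expected damage = 300 * 1.525 = 457.50

457.50 damage


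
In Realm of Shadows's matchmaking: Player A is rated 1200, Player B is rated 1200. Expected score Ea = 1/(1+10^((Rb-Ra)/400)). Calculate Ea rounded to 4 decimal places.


Elo expected score: Ea = 1/(1 + 10^((Rb-Ra)/400))
Rb - Ra = 1200 - 1200 = 0
(Rb-Ra)/400 = 0/400 = 0.0
10^0.0 = 1.0
Ea = 1/(1 + 1.0) = 1/2.0 = 0.5000

0.5000


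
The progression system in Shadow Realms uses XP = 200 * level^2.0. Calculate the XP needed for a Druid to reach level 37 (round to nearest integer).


XP = 200 * level^2.0
Substitute level = 37:
XP = 200 * 37^2.0
= 200 * 1369.0
= 273800

273800 XP


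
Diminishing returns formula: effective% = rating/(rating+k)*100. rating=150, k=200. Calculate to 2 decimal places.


effective% = rating / (rating + k) * 100
= 150 / (150 + 200) * 100
= 150 / 350 * 100
= 0.428571 * 100
= 42.86%

42.86%


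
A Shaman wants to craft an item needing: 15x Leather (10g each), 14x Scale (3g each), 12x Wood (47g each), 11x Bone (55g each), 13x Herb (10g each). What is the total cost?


Cost breakdown:
  Leather: 15 * 10 = 150
  Scale: 14 * 3 = 42
  Wood: 12 * 47 = 564
  Bone: 11 * 55 = 605
  Herb: 13 * 10 = 130
Total = 150 + 42 + 564 + 605 + 130 = 1491

1491 gold


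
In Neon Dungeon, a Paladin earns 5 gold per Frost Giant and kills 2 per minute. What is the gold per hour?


Gold per minute = 5 * 2 = 10
Gold per hour = 10 * 60 = 600

600 gold/hour


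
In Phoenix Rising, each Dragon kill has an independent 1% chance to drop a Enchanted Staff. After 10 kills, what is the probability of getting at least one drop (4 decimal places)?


P(at least one) = 1 - P(none) = 1 - (1-p)^n
p = 1/100 = 0.01
1 - p = 0.99
(1 - p)^10 = 0.99^10 = 0.904382
P(at least one) = 1 - 0.904382 = 0.0956

0.0956


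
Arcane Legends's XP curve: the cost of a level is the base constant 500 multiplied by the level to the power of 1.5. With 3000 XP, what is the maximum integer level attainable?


XP = 500 * level^1.5, so level = (XP / 500)^(1/1.5)
= (3000 / 500)^(1/1.5)
= 6.0^0.6667
= 3.3019
Floor: level = 3

level 3


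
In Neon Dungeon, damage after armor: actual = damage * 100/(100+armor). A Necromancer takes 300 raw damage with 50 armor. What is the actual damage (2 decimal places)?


actual = 300 * 100 / (100 + 50)
= 300 * 100 / 150
= 30000 / 150
= 200.00

200.00 damage


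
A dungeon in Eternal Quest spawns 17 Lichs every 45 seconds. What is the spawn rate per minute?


Spawns per minute = count * (60 / interval)
= 17 * (60 / 45)
= 17 * 1.3333
= 22.67

22.67 per minute


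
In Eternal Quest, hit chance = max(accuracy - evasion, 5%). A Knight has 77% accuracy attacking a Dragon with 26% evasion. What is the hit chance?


accuracy - evasion = 77 - 26 = 51
Apply floor: max(51, 5) = 51
Hit chance = 51%

51%


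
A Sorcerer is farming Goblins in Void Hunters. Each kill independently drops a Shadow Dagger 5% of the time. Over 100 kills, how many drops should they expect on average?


Expected drops = kills * (drop_rate / 100)
= 100 * (5 / 100)
= 100 * 0.05
= 5.0

5.0 drops


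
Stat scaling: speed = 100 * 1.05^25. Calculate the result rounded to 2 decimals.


value = base * growth^level
= 100 * 1.05^25
= 100 * 3.386355
= 338.64

338.64 speed


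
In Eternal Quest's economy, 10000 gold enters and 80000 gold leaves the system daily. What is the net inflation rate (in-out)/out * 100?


Net gold = 10000 - 80000 = -70000
Inflation rate = net / sunk * 100 = -70000 / 80000 * 100
= -0.875 * 100
= -87.50%

-87.50%


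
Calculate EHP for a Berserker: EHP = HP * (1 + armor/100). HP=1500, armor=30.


EHP = 1500 * (1 + 30/100)
= 1500 * (1 + 0.3)
= 1500 * 1.3
= 1950.0

1950.0 EHP


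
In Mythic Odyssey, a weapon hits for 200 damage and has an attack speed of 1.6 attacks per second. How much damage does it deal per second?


DPS = damage * attack_speed
= 200 * 1.6
= 320.0

320.0 DPS


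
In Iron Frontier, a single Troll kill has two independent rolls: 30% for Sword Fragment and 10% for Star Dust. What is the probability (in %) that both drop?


For independent events, P(both) = P(A) * P(B)
= 30% * 10%
= 300 / 100 %
= 3.0%

3.0%


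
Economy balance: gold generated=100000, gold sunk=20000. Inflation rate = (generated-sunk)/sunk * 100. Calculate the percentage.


Net gold = 100000 - 20000 = 80000
Inflation rate = net / sunk * 100 = 80000 / 20000 * 100
= 4.0 * 100
= 400.00%

400.00%


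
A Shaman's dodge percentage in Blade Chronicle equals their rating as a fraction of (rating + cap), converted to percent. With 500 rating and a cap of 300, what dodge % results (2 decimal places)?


dodge% = 500 / (500 + 300) * 100
= 500 / 800 * 100
= 0.625 * 100
= 62.50%

62.50%


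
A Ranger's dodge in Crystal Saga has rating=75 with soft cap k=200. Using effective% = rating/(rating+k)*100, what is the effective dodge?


effective% = rating / (rating + k) * 100
= 75 / (75 + 200) * 100
= 75 / 275 * 100
= 0.272727 * 100
= 27.27%

27.27%


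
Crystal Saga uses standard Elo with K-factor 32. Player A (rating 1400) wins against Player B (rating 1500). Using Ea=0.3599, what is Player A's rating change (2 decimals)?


Elo update: delta = K * (S - Ea), where S = 1 (wins)
S - Ea = 1 - 0.3599 = 0.6401
Rating change = 32 * 0.6401
= 20.48

20.48 rating points


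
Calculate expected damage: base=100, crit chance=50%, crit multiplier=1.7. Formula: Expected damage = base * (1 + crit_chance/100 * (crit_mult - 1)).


E[dmg] = base * (1 + crit_chance * (crit_mult - 1))
cc as decimal = 50/100 = 0.5
cm - 1 = 1.7 - 1 = 0.7
Bonus factor = 0.5 * 0.7 = 0.35
Total multiplier = 1 + 0.35 = 1.35
Expected damage = 100 * 1.35 = 135.00

135.00 damage


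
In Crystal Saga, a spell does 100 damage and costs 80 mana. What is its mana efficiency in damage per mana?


Efficiency = damage / mana
= 100 / 80
= 1.25

1.25 dmg/mana


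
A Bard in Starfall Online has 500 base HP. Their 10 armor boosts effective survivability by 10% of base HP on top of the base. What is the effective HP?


EHP = 500 * (1 + 10/100)
= 500 * (1 + 0.1)
= 500 * 1.1
= 550.0

550.0 EHP


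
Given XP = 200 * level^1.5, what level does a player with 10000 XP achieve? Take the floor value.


XP = 200 * level^1.5, so level = (XP / 200)^(1/1.5)
= (10000 / 200)^(1/1.5)
= 50.0^0.6667
= 13.5721
Floor: level = 13

level 13


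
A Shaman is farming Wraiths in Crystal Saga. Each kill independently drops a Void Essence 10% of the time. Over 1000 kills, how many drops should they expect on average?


Expected drops = kills * (drop_rate / 100)
= 1000 * (10 / 100)
= 1000 * 0.1
= 100.0

100.0 drops


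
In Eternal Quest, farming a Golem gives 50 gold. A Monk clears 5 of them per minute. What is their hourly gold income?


Gold per minute = 50 * 5 = 250
Gold per hour = 250 * 60 = 15000

15000 gold/hour


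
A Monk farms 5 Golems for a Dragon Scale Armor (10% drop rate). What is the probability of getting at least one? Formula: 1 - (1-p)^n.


P(at least one) = 1 - P(none) = 1 - (1-p)^n
p = 10/100 = 0.1
1 - p = 0.9
(1 - p)^5 = 0.9^5 = 0.590490
P(at least one) = 1 - 0.590490 = 0.4095

0.4095


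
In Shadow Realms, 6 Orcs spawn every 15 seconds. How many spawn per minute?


Spawns per minute = count * (60 / interval)
= 6 * (60 / 15)
= 6 * 4.0
= 24.0

24.0 per minute


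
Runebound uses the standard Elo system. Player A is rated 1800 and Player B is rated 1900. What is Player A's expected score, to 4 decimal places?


Elo expected score: Ea = 1/(1 + 10^((Rb-Ra)/400))
Rb - Ra = 1900 - 1800 = 100
(Rb-Ra)/400 = 100/400 = 0.25
10^0.25 = 1.778279
Ea = 1/(1 + 1.778279) = 1/2.778279 = 0.3599

0.3599


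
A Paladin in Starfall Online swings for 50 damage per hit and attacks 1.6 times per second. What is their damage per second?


DPS = damage * attack_speed
= 50 * 1.6
= 80.0

80.0 DPS


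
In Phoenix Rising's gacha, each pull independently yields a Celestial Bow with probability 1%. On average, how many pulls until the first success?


Expected pulls for a geometric distribution = 1/p = 100 / rate%
= 100 / 1
= 100.0

100.0 pulls


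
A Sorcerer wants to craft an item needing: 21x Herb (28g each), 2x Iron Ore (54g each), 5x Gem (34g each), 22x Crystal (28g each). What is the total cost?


Cost breakdown:
  Herb: 21 * 28 = 588
  Iron Ore: 2 * 54 = 108
  Gem: 5 * 34 = 170
  Crystal: 22 * 28 = 616
Total = 588 + 108 + 170 + 616 = 1482

1482 gold


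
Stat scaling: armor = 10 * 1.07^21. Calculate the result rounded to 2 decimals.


value = base * growth^level
= 10 * 1.07^21
= 10 * 4.140562
= 41.41

41.41 armor


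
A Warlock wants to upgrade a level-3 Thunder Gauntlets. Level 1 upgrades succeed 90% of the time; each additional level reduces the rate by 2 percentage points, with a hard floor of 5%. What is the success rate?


raw_rate = 90 - 2 * (3 - 1)
= 90 - 2 * 2
= 90 - 4
= 86
Apply floor: max(86, 5) = 86%

86%


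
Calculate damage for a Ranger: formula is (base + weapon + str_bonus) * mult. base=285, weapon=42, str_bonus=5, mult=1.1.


Sum base + weapon + str = 285 + 42 + 5 = 332
Multiply by 1.1:
332 * 1.1 = 365.2

365.2 damage


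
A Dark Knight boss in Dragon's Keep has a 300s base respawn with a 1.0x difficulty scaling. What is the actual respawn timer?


Respawn time = base * multiplier
= 300 * 1.0
= 300.0 seconds

300.0 seconds


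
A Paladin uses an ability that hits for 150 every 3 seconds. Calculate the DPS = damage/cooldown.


DPS = damage / cooldown
= 150 / 3
= 50.00

50.00 DPS


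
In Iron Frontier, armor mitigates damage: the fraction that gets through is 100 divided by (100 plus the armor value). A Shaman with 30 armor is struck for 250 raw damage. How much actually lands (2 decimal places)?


actual = 250 * 100 / (100 + 30)
= 250 * 100 / 130
= 25000 / 130
= 192.31

192.31 damage


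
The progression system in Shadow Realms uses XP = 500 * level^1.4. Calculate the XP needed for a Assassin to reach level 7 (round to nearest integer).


XP = 500 * level^1.4
Substitute level = 7:
XP = 500 * 7^1.4
= 500 * 15.2453
= 7623

7623 XP


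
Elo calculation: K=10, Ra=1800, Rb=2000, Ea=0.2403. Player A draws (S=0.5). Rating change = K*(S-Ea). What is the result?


Elo update: delta = K * (S - Ea), where S = 0.5 (draws)
S - Ea = 0.5 - 0.2403 = 0.2597
Rating change = 10 * 0.2597
= 2.60

2.60 rating points


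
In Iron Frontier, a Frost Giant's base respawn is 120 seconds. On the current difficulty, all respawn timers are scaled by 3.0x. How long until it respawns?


Respawn time = base * multiplier
= 120 * 3.0
= 360.0 seconds

360.0 seconds


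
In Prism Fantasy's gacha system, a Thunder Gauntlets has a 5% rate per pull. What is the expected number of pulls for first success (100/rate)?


Expected pulls for a geometric distribution = 1/p = 100 / rate%
= 100 / 5
= 20.0

20.0 pulls


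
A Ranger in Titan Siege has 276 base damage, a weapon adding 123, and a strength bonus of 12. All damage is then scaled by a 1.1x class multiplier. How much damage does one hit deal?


Sum base + weapon + str = 276 + 123 + 12 = 411
Multiply by 1.1:
411 * 1.1 = 452.1

452.1 damage


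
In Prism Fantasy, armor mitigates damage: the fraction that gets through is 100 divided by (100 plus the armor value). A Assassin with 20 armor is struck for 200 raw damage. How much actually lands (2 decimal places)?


actual = 200 * 100 / (100 + 20)
= 200 * 100 / 120
= 20000 / 120
= 166.67

166.67 damage


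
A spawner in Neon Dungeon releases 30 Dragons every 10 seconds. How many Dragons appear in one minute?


Spawns per minute = count * (60 / interval)
= 30 * (60 / 10)
= 30 * 6.0
= 180.0

180.0 per minute


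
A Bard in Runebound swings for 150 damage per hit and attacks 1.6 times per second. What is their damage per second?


DPS = damage * attack_speed
= 150 * 1.6
= 240.0

240.0 DPS


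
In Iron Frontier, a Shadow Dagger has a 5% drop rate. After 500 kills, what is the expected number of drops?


Expected drops = kills * (drop_rate / 100)
= 500 * (5 / 100)
= 500 * 0.05
= 25.0

25.0 drops


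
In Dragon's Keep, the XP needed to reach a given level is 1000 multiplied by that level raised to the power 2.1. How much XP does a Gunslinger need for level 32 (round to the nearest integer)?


XP = 1000 * level^2.1
Substitute level = 32:
XP = 1000 * 32^2.1
= 1000 * 1448.1547
= 1448155

1448155 XP


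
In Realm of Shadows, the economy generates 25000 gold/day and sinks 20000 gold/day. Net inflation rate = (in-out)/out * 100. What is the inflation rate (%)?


Net gold = 25000 - 20000 = 5000
Inflation rate = net / sunk * 100 = 5000 / 20000 * 100
= 0.25 * 100
= 25.00%

25.00%


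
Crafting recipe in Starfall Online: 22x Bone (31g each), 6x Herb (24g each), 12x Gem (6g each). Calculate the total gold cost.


Cost breakdown:
  Bone: 22 * 31 = 682
  Herb: 6 * 24 = 144
  Gem: 12 * 6 = 72
Total = 682 + 144 + 72 = 898

898 gold


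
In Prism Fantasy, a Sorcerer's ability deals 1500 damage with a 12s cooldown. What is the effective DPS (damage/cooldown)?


DPS = damage / cooldown
= 1500 / 12
= 125.00

125.00 DPS


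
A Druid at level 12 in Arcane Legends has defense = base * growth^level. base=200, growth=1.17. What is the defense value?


value = base * growth^level
= 200 * 1.17^12
= 200 * 6.580067
= 1316.01

1316.01 defense


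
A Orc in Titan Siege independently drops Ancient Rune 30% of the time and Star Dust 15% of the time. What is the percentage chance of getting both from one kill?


For independent events, P(both) = P(A) * P(B)
= 30% * 15%
= 450 / 100 %
= 4.5%

4.5%


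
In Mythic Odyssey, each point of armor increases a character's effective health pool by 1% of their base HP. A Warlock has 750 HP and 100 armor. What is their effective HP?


EHP = 750 * (1 + 100/100)
= 750 * (1 + 1.0)
= 750 * 2.0
= 1500.0

1500.0 EHP


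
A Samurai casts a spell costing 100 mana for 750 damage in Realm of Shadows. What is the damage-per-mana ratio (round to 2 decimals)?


Efficiency = damage / mana
= 750 / 100
= 7.50

7.50 dmg/mana


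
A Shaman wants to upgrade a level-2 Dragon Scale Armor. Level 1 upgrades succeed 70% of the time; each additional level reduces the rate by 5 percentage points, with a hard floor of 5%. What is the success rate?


raw_rate = 70 - 5 * (2 - 1)
= 70 - 5 * 1
= 70 - 5
= 65
Apply floor: max(65, 5) = 65%

65%


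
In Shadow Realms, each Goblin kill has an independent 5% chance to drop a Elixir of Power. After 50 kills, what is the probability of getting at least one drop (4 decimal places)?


P(at least one) = 1 - P(none) = 1 - (1-p)^n
p = 5/100 = 0.05
1 - p = 0.95
(1 - p)^50 = 0.95^50 = 0.076945
P(at least one) = 1 - 0.076945 = 0.9231

0.9231


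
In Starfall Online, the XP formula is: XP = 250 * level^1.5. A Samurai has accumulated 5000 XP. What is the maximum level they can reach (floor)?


XP = 250 * level^1.5, so level = (XP / 250)^(1/1.5)
= (5000 / 250)^(1/1.5)
= 20.0^0.6667
= 7.3681
Floor: level = 7

level 7


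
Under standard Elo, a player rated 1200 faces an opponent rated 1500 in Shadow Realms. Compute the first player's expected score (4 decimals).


Elo expected score: Ea = 1/(1 + 10^((Rb-Ra)/400))
Rb - Ra = 1500 - 1200 = 300
(Rb-Ra)/400 = 300/400 = 0.75
10^0.75 = 5.623413
Ea = 1/(1 + 5.623413) = 1/6.623413 = 0.1510

0.1510


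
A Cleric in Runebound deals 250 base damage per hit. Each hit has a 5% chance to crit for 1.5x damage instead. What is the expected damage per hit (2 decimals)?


E[dmg] = base * (1 + crit_chance * (crit_mult - 1))
cc as decimal = 5/100 = 0.05
cm - 1 = 1.5 - 1 = 0.5
Bonus factor = 0.05 * 0.5 = 0.025
Total multiplier = 1 + 0.025 = 1.025
Expected damage = 250 * 1.025 = 256.25

256.25 damage


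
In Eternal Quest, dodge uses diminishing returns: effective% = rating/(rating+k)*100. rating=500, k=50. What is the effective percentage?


effective% = rating / (rating + k) * 100
= 500 / (500 + 50) * 100
= 500 / 550 * 100
= 0.909091 * 100
= 90.91%

90.91%


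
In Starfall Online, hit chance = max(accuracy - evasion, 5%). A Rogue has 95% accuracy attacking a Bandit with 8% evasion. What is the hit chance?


accuracy - evasion = 95 - 8 = 87
Apply floor: max(87, 5) = 87
Hit chance = 87%

87%


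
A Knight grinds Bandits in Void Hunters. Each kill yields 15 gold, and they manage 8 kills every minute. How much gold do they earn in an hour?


Gold per minute = 15 * 8 = 120
Gold per hour = 120 * 60 = 7200

7200 gold/hour


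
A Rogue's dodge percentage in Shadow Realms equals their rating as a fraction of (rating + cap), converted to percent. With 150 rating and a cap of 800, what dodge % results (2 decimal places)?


dodge% = 150 / (150 + 800) * 100
= 150 / 950 * 100
= 0.157895 * 100
= 15.79%

15.79%


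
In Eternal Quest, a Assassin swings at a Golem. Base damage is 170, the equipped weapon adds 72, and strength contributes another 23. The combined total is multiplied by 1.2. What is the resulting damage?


Sum base + weapon + str = 170 + 72 + 23 = 265
Multiply by 1.2:
265 * 1.2 = 318.0

318.0 damage


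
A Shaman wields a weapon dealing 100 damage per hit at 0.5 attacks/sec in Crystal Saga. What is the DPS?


DPS = damage * attack_speed
= 100 * 0.5
= 50.0

50.0 DPS


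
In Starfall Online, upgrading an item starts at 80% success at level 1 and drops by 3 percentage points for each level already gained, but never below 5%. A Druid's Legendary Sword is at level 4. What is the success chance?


raw_rate = 80 - 3 * (4 - 1)
= 80 - 3 * 3
= 80 - 9
= 71
Apply floor: max(71, 5) = 71%

71%


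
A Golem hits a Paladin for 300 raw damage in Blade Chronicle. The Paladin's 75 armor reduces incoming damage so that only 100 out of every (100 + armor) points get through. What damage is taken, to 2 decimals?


actual = 300 * 100 / (100 + 75)
= 300 * 100 / 175
= 30000 / 175
= 171.43

171.43 damage


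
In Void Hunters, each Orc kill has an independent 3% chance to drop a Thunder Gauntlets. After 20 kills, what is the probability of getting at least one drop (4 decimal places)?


P(at least one) = 1 - P(none) = 1 - (1-p)^n
p = 3/100 = 0.03
1 - p = 0.97
(1 - p)^20 = 0.97^20 = 0.543794
P(at least one) = 1 - 0.543794 = 0.4562

0.4562


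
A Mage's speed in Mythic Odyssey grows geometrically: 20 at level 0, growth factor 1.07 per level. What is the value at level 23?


value = base * growth^level
= 20 * 1.07^23
= 20 * 4.74053
= 94.81

94.81 speed


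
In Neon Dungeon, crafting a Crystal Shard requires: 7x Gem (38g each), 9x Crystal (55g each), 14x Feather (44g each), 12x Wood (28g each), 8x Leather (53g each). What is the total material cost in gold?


Cost breakdown:
  Gem: 7 * 38 = 266
  Crystal: 9 * 55 = 495
  Feather: 14 * 44 = 616
  Wood: 12 * 28 = 336
  Leather: 8 * 53 = 424
Total = 266 + 495 + 616 + 336 + 424 = 2137

2137 gold


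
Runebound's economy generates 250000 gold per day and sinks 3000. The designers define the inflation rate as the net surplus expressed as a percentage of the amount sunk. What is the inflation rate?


Net gold = 250000 - 3000 = 247000
Inflation rate = net / sunk * 100 = 247000 / 3000 * 100
= 82.333333 * 100
= 8233.33%

8233.33%


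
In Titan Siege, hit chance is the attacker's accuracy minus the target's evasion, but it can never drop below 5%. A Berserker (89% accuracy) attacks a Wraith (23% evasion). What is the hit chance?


accuracy - evasion = 89 - 23 = 66
Apply floor: max(66, 5) = 66
Hit chance = 66%

66%


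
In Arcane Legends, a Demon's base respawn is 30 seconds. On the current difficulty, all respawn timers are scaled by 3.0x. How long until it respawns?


Respawn time = base * multiplier
= 30 * 3.0
= 90.0 seconds

90.0 seconds


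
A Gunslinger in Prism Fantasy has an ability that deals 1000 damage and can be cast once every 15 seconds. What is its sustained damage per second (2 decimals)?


DPS = damage / cooldown
= 1000 / 15
= 66.67

66.67 DPS


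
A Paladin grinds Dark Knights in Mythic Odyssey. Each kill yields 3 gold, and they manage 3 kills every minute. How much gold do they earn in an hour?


Gold per minute = 3 * 3 = 9
Gold per hour = 9 * 60 = 540

540 gold/hour


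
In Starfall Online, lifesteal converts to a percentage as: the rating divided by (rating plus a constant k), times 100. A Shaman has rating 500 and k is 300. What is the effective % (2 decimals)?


effective% = rating / (rating + k) * 100
= 500 / (500 + 300) * 100
= 500 / 800 * 100
= 0.625 * 100
= 62.50%

62.50%


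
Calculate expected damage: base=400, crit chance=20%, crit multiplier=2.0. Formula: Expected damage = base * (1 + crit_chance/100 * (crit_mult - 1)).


E[dmg] = base * (1 + crit_chance * (crit_mult - 1))
cc as decimal = 20/100 = 0.2
cm - 1 = 2.0 - 1 = 1.0
Bonus factor = 0.2 * 1.0 = 0.2
Total multiplier = 1 + 0.2 = 1.2
Expected damage = 400 * 1.2 = 480.00

480.00 damage


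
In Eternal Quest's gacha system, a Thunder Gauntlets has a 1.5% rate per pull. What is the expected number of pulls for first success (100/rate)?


Expected pulls for a geometric distribution = 1/p = 100 / rate%
= 100 / 1.5
= 66.67

66.67 pulls


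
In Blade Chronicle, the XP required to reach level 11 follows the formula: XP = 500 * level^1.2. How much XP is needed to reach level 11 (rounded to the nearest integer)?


XP = 500 * level^1.2
Substitute level = 11:
XP = 500 * 11^1.2
= 500 * 17.7693
= 8885

8885 XP


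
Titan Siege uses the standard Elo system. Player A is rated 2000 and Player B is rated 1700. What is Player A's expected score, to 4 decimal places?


Elo expected score: Ea = 1/(1 + 10^((Rb-Ra)/400))
Rb - Ra = 1700 - 2000 = -300
(Rb-Ra)/400 = -300/400 = -0.75
10^-0.75 = 0.177828
Ea = 1/(1 + 0.177828) = 1/1.177828 = 0.8490

0.8490


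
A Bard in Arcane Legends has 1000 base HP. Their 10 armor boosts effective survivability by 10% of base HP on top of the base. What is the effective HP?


EHP = 1000 * (1 + 10/100)
= 1000 * (1 + 0.1)
= 1000 * 1.1
= 1100.0

1100.0 EHP


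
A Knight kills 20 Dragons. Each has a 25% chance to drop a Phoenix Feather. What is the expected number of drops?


Expected drops = kills * (drop_rate / 100)
= 20 * (25 / 100)
= 20 * 0.25
= 5.0

5.0 drops


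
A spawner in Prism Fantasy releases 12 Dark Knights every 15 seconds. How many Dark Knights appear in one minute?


Spawns per minute = count * (60 / interval)
= 12 * (60 / 15)
= 12 * 4.0
= 48.0

48.0 per minute


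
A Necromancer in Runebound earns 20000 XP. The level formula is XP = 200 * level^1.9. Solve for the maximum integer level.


XP = 200 * level^1.9, so level = (XP / 200)^(1/1.9)
= (20000 / 200)^(1/1.9)
= 100.0^0.5263
= 11.2884
Floor: level = 11

level 11


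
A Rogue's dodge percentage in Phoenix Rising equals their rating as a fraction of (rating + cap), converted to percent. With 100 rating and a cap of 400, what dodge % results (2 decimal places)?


dodge% = 100 / (100 + 400) * 100
= 100 / 500 * 100
= 0.2 * 100
= 20.00%

20.00%


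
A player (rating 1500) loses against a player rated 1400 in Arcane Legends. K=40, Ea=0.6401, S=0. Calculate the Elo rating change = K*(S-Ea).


Elo update: delta = K * (S - Ea), where S = 0 (loses)
S - Ea = 0 - 0.6401 = -0.6401
Rating change = 40 * -0.6401
= -25.60

-25.60 rating points


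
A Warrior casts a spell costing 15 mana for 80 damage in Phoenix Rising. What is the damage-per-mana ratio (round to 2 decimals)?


Efficiency = damage / mana
= 80 / 15
= 5.33

5.33 dmg/mana


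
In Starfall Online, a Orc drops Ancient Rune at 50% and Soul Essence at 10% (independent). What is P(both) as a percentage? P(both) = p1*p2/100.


For independent events, P(both) = P(A) * P(B)
= 50% * 10%
= 500 / 100 %
= 5.0%

5.0%


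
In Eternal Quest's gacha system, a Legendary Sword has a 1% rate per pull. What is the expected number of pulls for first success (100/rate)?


Expected pulls for a geometric distribution = 1/p = 100 / rate%
= 100 / 1
= 100.0

100.0 pulls


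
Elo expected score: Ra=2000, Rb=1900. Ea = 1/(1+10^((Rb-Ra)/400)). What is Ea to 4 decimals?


Elo expected score: Ea = 1/(1 + 10^((Rb-Ra)/400))
Rb - Ra = 1900 - 2000 = -100
(Rb-Ra)/400 = -100/400 = -0.25
10^-0.25 = 0.562341
Ea = 1/(1 + 0.562341) = 1/1.562341 = 0.6401

0.6401


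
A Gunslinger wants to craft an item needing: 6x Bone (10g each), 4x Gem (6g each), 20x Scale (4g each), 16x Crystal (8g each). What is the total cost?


Cost breakdown:
  Bone: 6 * 10 = 60
  Gem: 4 * 6 = 24
  Scale: 20 * 4 = 80
  Crystal: 16 * 8 = 128
Total = 60 + 24 + 80 + 128 = 292

292 gold


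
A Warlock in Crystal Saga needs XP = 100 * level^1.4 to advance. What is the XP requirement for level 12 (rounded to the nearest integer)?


XP = 100 * level^1.4
Substitute level = 12:
XP = 100 * 12^1.4
= 100 * 32.423
= 3242

3242 XP


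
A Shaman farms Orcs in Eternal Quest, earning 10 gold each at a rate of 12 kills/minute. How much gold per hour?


Gold per minute = 10 * 12 = 120
Gold per hour = 120 * 60 = 7200

7200 gold/hour


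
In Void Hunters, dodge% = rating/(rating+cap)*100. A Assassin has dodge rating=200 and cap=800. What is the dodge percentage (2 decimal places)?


dodge% = 200 / (200 + 800) * 100
= 200 / 1000 * 100
= 0.2 * 100
= 20.00%

20.00%


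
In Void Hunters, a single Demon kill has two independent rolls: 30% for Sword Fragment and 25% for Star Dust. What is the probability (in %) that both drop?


For independent events, P(both) = P(A) * P(B)
= 30% * 25%
= 750 / 100 %
= 7.5%

7.5%


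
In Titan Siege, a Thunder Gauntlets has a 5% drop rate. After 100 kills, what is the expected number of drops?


Expected drops = kills * (drop_rate / 100)
= 100 * (5 / 100)
= 100 * 0.05
= 5.0

5.0 drops


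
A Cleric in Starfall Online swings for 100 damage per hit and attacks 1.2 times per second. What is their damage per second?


DPS = damage * attack_speed
= 100 * 1.2
= 120.0

120.0 DPS


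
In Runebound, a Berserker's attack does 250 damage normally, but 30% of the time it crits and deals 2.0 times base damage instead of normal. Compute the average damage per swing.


E[dmg] = base * (1 + crit_chance * (crit_mult - 1))
cc as decimal = 30/100 = 0.3
cm - 1 = 2.0 - 1 = 1.0
Bonus factor = 0.3 * 1.0 = 0.3
Total multiplier = 1 + 0.3 = 1.3
Expected damage = 250 * 1.3 = 325.00

325.00 damage


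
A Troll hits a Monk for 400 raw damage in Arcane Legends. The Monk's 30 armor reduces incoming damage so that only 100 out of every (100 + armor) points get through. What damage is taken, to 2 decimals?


actual = 400 * 100 / (100 + 30)
= 400 * 100 / 130
= 40000 / 130
= 307.69

307.69 damage


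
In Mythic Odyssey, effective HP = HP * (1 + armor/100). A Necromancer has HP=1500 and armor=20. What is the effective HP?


EHP = 1500 * (1 + 20/100)
= 1500 * (1 + 0.2)
= 1500 * 1.2
= 1800.0

1800.0 EHP


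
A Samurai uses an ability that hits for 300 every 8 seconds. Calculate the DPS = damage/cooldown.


DPS = damage / cooldown
= 300 / 8
= 37.50

37.50 DPS


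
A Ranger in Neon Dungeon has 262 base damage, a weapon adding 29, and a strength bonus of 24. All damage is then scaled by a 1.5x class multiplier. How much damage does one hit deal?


Sum base + weapon + str = 262 + 29 + 24 = 315
Multiply by 1.5:
315 * 1.5 = 472.5

472.5 damage


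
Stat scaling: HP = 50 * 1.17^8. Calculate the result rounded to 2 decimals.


value = base * growth^level
= 50 * 1.17^8
= 50 * 3.511453
= 175.57

175.57 HP


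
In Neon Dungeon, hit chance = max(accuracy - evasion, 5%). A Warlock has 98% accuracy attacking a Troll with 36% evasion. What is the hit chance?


accuracy - evasion = 98 - 36 = 62
Apply floor: max(62, 5) = 62
Hit chance = 62%

62%


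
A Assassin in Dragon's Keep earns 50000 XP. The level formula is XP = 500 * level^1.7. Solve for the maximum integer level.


XP = 500 * level^1.7, so level = (XP / 500)^(1/1.7)
= (50000 / 500)^(1/1.7)
= 100.0^0.5882
= 15.0131
Floor: level = 15

level 15


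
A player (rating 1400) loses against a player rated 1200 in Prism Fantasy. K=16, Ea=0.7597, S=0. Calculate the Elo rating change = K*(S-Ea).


Elo update: delta = K * (S - Ea), where S = 0 (loses)
S - Ea = 0 - 0.7597 = -0.7597
Rating change = 16 * -0.7597
= -12.16

-12.16 rating points


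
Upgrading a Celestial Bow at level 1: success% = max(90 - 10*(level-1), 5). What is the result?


raw_rate = 90 - 10 * (1 - 1)
= 90 - 10 * 0
= 90 - 0
= 90
Apply floor: max(90, 5) = 90%

90%


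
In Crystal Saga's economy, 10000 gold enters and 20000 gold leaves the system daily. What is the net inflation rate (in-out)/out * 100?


Net gold = 10000 - 20000 = -10000
Inflation rate = net / sunk * 100 = -10000 / 20000 * 100
= -0.5 * 100
= -50.00%

-50.00%


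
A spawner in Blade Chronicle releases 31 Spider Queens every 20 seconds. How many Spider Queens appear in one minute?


Spawns per minute = count * (60 / interval)
= 31 * (60 / 20)
= 31 * 3.0
= 93.0

93.0 per minute


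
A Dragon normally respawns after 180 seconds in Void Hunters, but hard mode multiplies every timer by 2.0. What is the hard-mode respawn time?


Respawn time = base * multiplier
= 180 * 2.0
= 360.0 seconds

360.0 seconds


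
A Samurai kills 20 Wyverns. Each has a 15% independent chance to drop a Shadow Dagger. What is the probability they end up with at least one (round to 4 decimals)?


P(at least one) = 1 - P(none) = 1 - (1-p)^n
p = 15/100 = 0.15
1 - p = 0.85
(1 - p)^20 = 0.85^20 = 0.038760
P(at least one) = 1 - 0.038760 = 0.9612

0.9612


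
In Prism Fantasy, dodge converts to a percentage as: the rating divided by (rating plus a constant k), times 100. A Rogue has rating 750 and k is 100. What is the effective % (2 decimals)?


effective% = rating / (rating + k) * 100
= 750 / (750 + 100) * 100
= 750 / 850 * 100
= 0.882353 * 100
= 88.24%

88.24%


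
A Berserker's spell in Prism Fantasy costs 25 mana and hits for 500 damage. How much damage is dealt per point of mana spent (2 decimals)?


Efficiency = damage / mana
= 500 / 25
= 20.00

20.00 dmg/mana


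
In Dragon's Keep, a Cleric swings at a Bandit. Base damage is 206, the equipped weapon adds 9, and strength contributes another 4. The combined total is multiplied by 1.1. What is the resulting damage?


Sum base + weapon + str = 206 + 9 + 4 = 219
Multiply by 1.1:
219 * 1.1 = 240.9

240.9 damage


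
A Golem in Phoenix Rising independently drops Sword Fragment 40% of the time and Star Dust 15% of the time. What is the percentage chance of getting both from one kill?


For independent events, P(both) = P(A) * P(B)
= 40% * 15%
= 600 / 100 %
= 6.0%

6.0%


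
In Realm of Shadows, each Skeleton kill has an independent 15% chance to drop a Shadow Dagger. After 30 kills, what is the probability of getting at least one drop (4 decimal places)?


P(at least one) = 1 - P(none) = 1 - (1-p)^n
p = 15/100 = 0.15
1 - p = 0.85
(1 - p)^30 = 0.85^30 = 0.007631
P(at least one) = 1 - 0.007631 = 0.9924

0.9924


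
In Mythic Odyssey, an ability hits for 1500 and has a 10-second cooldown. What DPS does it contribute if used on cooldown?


DPS = damage / cooldown
= 1500 / 10
= 150.00

150.00 DPS


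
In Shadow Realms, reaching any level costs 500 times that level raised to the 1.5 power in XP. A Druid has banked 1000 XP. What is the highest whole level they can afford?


XP = 500 * level^1.5, so level = (XP / 500)^(1/1.5)
= (1000 / 500)^(1/1.5)
= 2.0^0.6667
= 1.5874
Floor: level = 1

level 1


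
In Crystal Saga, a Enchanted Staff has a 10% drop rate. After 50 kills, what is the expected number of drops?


Expected drops = kills * (drop_rate / 100)
= 50 * (10 / 100)
= 50 * 0.1
= 5.0

5.0 drops


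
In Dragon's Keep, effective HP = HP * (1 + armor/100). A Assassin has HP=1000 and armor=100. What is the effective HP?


EHP = 1000 * (1 + 100/100)
= 1000 * (1 + 1.0)
= 1000 * 2.0
= 2000.0

2000.0 EHP


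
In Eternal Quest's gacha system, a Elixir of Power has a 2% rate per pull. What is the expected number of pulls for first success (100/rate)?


Expected pulls for a geometric distribution = 1/p = 100 / rate%
= 100 / 2
= 50.0

50.0 pulls


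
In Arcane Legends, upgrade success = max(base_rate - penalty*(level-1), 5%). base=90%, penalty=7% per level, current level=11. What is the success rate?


raw_rate = 90 - 7 * (11 - 1)
= 90 - 7 * 10
= 90 - 70
= 20
Apply floor: max(20, 5) = 20%

20%


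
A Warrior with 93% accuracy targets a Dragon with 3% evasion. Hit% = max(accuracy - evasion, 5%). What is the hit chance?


accuracy - evasion = 93 - 3 = 90
Apply floor: max(90, 5) = 90
Hit chance = 90%

90%


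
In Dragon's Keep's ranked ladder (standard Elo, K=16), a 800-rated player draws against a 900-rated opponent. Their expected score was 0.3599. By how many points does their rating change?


Elo update: delta = K * (S - Ea), where S = 0.5 (draws)
S - Ea = 0.5 - 0.3599 = 0.1401
Rating change = 16 * 0.1401
= 2.24

2.24 rating points


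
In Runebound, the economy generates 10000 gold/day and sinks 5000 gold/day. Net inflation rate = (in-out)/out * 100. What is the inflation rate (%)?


Net gold = 10000 - 5000 = 5000
Inflation rate = net / sunk * 100 = 5000 / 5000 * 100
= 1.0 * 100
= 100.00%

100.00%


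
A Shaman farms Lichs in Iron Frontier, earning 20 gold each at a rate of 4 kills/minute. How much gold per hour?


Gold per minute = 20 * 4 = 80
Gold per hour = 80 * 60 = 4800

4800 gold/hour


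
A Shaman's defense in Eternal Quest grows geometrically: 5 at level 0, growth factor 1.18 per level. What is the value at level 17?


value = base * growth^level
= 5 * 1.18^17
= 5 * 16.672247
= 83.36

83.36 defense


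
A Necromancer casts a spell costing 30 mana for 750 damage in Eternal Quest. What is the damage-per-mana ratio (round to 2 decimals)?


Efficiency = damage / mana
= 750 / 30
= 25.00

25.00 dmg/mana


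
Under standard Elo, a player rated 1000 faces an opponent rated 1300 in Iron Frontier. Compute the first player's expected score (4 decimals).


Elo expected score: Ea = 1/(1 + 10^((Rb-Ra)/400))
Rb - Ra = 1300 - 1000 = 300
(Rb-Ra)/400 = 300/400 = 0.75
10^0.75 = 5.623413
Ea = 1/(1 + 5.623413) = 1/6.623413 = 0.1510

0.1510


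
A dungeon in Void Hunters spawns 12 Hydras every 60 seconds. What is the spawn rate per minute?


Spawns per minute = count * (60 / interval)
= 12 * (60 / 60)
= 12 * 1.0
= 12.0

12.0 per minute


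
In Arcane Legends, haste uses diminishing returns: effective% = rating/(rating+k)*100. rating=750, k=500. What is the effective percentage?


effective% = rating / (rating + k) * 100
= 750 / (750 + 500) * 100
= 750 / 1250 * 100
= 0.6 * 100
= 60.00%

60.00%


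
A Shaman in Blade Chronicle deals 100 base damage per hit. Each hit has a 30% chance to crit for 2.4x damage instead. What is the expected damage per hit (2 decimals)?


E[dmg] = base * (1 + crit_chance * (crit_mult - 1))
cc as decimal = 30/100 = 0.3
cm - 1 = 2.4 - 1 = 1.4
Bonus factor = 0.3 * 1.4 = 0.42
Total multiplier = 1 + 0.42 = 1.42
Expected damage = 100 * 1.42 = 142.00

142.00 damage
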